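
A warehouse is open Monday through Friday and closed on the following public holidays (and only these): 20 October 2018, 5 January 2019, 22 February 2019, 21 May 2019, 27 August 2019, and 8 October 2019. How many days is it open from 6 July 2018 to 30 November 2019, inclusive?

6 July 2018 is a Friday.
The range spans 513 days (inclusive of both endpoints).
513 = 7 × 73 + 2, so there are 73 full weeks plus 2 extra days.
Each full week contributes 5 weekdays (Mon–Fri): 73 × 5 = 365.
The 2 extra days are Friday, Saturday — 1 of them qualifies.
Total: 365 + 1 = 366.
Holidays: 20 October 2018 (Sat); 5 January 2019 (Sat); 22 February 2019 (Fri); 21 May 2019 (Tue); 27 August 2019 (Tue); 8 October 2019 (Tue).
4 of the 6 holidays fall on weekdays; the rest are weekends and were already excluded.
Business days: 366 − 4 = 362.

362 working days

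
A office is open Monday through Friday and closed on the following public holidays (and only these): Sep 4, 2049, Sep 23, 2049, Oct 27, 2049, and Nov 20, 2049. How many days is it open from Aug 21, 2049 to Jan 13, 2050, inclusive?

Aug 21, 2049 is a Saturday.
That's 146 days from start to end, counting both.
146 = 7 × 20 + 6, so there are 20 full weeks plus 6 extra days.
Each full week contributes 5 weekdays (Mon–Fri): 20 × 5 = 100.
The 6 extra days are Sat, Sun, Mon, Tue, Wed, Thu — 4 of them qualify.
Total: 100 + 4 = 104.
Holidays: Sep 4, 2049 (Sat); Sep 23, 2049 (Thu); Oct 27, 2049 (Wed); Nov 20, 2049 (Sat).
2 of the 4 holidays fall on weekdays; the rest are weekends and were already excluded.
Business days: 104 − 2 = 102.

102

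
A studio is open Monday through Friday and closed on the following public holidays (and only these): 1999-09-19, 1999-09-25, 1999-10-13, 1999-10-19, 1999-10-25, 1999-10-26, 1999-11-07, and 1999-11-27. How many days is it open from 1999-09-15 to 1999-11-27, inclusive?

1999-09-15 is a Wednesday.
The range spans 74 days (inclusive of both endpoints).
74 = 7 × 10 + 4, so there are 10 full weeks plus 4 extra days.
Each full week contributes 5 weekdays (Mon–Fri): 10 × 5 = 50.
The 4 extra days are Wed, Thu, Fri, Sat — 3 of them qualify.
Total: 50 + 3 = 53.
Holidays: 1999-09-19 (Sun); 1999-09-25 (Sat); 1999-10-13 (Wed); 1999-10-19 (Tue); 1999-10-25 (Mon); 1999-10-26 (Tue); 1999-11-07 (Sun); 1999-11-27 (Sat).
4 of the 8 holidays fall on weekdays; the rest are weekends and were already excluded.
Business days: 53 − 4 = 49.

49 working days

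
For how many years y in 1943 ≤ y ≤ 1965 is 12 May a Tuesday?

3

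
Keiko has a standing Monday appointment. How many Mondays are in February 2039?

2039-02-01 is a Tuesday.
From 2039-02-01 to 2039-02-28 is 28 days inclusive.
28 = 7 × 4, so the span is exactly 4 full weeks.
Each full week contributes one Monday: 4 so far.
Total: 4.

4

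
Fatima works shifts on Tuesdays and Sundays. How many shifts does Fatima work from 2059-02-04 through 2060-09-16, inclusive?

2059-02-04 is a Tuesday.
That's 591 days from start to end, counting both.
591 = 7 × 84 + 3, so there are 84 full weeks plus 3 extra days.
Each full week contributes 2 days from the set (Tue, Sun): 84 × 2 = 168.
The 3 extra days are Tue, Wed, Thu — 1 of them qualifies.
Total: 168 + 1 = 169.

169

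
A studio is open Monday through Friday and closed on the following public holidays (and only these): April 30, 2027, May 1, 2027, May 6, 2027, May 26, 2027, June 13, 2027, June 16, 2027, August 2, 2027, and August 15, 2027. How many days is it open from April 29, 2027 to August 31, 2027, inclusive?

84 business days

April 29, 2027 is a Thursday.
From April 29, 2027 to August 31, 2027 is 125 days inclusive.
125 = 7 × 17 + 6, so there are 17 full weeks plus 6 extra days.
Each full week contributes 5 weekdays (Mon–Fri): 17 × 5 = 85.
The 6 extra days are Thu, Fri, Sat, Sun, Mon, Tue — 4 of them qualify.
Total: 85 + 4 = 89.
Holidays: April 30, 2027 (Fri); May 1, 2027 (Sat); May 6, 2027 (Thu); May 26, 2027 (Wed); June 13, 2027 (Sun); June 16, 2027 (Wed); August 2, 2027 (Mon); August 15, 2027 (Sun).
5 of the 8 holidays fall on weekdays; the rest are weekends and were already excluded.
Business days: 89 − 5 = 84.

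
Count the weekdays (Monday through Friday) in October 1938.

21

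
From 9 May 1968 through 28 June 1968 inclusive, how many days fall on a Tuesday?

7

9 May 1968 is a Thursday.
That's 51 days from start to end, counting both.
51 = 7 × 7 + 2, so there are 7 full weeks plus 2 extra days.
Each full week contributes one Tuesday: 7 so far.
The 2 extra days are Thu, Fri — none qualify.
Total: 7 + 0 = 7.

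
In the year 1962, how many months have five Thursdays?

A month has five Thursdays exactly when Thursday falls within its first (length − 28) days.
Jan: 31 days, starts Mon → 5 of Mon, Tue, Wed
Feb: 28 days, starts Thu → 5 of (none)
Mar: 31 days, starts Thu → 5 of Thu, Fri, Sat ✓
Apr: 30 days, starts Sun → 5 of Sun, Mon
May: 31 days, starts Tue → 5 of Tue, Wed, Thu ✓
Jun: 30 days, starts Fri → 5 of Fri, Sat
Jul: 31 days, starts Sun → 5 of Sun, Mon, Tue
Aug: 31 days, starts Wed → 5 of Wed, Thu, Fri ✓
Sep: 30 days, starts Sat → 5 of Sat, Sun
Oct: 31 days, starts Mon → 5 of Mon, Tue, Wed
Nov: 30 days, starts Thu → 5 of Thu, Fri ✓
Dec: 31 days, starts Sat → 5 of Sat, Sun, Mon
Months with five Thursdays: Mar, May, Aug, Nov.

4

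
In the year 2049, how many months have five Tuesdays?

A month has five Tuesdays exactly when Tuesday falls within its first (length − 28) days.
Jan: 31 days, starts Fri → 5 of Fri, Sat, Sun
Feb: 28 days, starts Mon → 5 of (none)
Mar: 31 days, starts Mon → 5 of Mon, Tue, Wed ✓
Apr: 30 days, starts Thu → 5 of Thu, Fri
May: 31 days, starts Sat → 5 of Sat, Sun, Mon
Jun: 30 days, starts Tue → 5 of Tue, Wed ✓
Jul: 31 days, starts Thu → 5 of Thu, Fri, Sat
Aug: 31 days, starts Sun → 5 of Sun, Mon, Tue ✓
Sep: 30 days, starts Wed → 5 of Wed, Thu
Oct: 31 days, starts Fri → 5 of Fri, Sat, Sun
Nov: 30 days, starts Mon → 5 of Mon, Tue ✓
Dec: 31 days, starts Wed → 5 of Wed, Thu, Fri
Months with five Tuesdays: Mar, Jun, Aug, Nov.

4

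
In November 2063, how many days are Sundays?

November 1, 2063 is a Thursday.
The range spans 30 days (inclusive of both endpoints).
30 = 7 × 4 + 2, so there are 4 full weeks plus 2 extra days.
Each full week contributes one Sunday: 4 so far.
The 2 extra days are Thursday, Friday — none qualify.
Total: 4 + 0 = 4.

4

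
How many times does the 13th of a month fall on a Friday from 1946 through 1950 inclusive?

8

Friday-the-13ths by year:
1946: Sep, Dec
1947: Jun
1948: Feb, Aug
1949: May
1950: Jan, Oct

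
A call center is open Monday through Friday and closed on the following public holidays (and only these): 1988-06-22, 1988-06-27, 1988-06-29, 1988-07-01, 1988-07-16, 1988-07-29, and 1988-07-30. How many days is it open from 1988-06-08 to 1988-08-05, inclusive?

1988-06-08 is a Wednesday.
The range spans 59 days (inclusive of both endpoints).
59 = 7 × 8 + 3, so there are 8 full weeks plus 3 extra days.
Each full week contributes 5 weekdays (Mon–Fri): 8 × 5 = 40.
The 3 extra days are Wednesday, Thursday, Friday — 3 of them qualify.
Total: 40 + 3 = 43.
Holidays: 1988-06-22 (Wed); 1988-06-27 (Mon); 1988-06-29 (Wed); 1988-07-01 (Fri); 1988-07-16 (Sat); 1988-07-29 (Fri); 1988-07-30 (Sat).
5 of the 7 holidays fall on weekdays; the rest are weekends and were already excluded.
Business days: 43 − 5 = 38.

38 working days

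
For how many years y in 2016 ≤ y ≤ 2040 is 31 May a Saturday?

3

Day of week of May 31 in each year:
2016: Tue, 2017: Wed, 2018: Thu, 2019: Fri, 2020: Sun, 2021: Mon, 2022: Tue, 2023: Wed, 2024: Fri, 2025: Sat ✓, 2026: Sun, 2027: Mon, 2028: Wed, 2029: Thu, 2030: Fri, 2031: Sat ✓, 2032: Mon, 2033: Tue, 2034: Wed, 2035: Thu, 2036: Sat ✓, 2037: Sun, 2038: Mon, 2039: Tue, 2040: Thu
Saturdays: 2025, 2031, 2036.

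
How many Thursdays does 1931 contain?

Jan 1, 1931 is a Thursday.
From Jan 1, 1931 to Dec 31, 1931 is 365 days inclusive.
365 = 7 × 52 + 1, so there are 52 full weeks plus 1 extra day.
Each full week contributes one Thursday: 52 so far.
The 1 extra day is Thursday — 1 of them qualifies.
Total: 52 + 1 = 53.

53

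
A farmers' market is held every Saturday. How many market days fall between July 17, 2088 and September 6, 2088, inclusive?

8

July 17, 2088 is a Saturday.
The range spans 52 days (inclusive of both endpoints).
52 = 7 × 7 + 3, so there are 7 full weeks plus 3 extra days.
Each full week contributes one Saturday: 7 so far.
The 3 extra days are Saturday, Sunday, Monday — 1 of them qualifies.
Total: 7 + 1 = 8.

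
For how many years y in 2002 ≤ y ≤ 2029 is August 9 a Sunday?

Day of week of August 9 in each year:
2002: Fri, 2003: Sat, 2004: Mon, 2005: Tue, 2006: Wed, 2007: Thu, 2008: Sat, 2009: Sun ✓, 2010: Mon, 2011: Tue, 2012: Thu, 2013: Fri, 2014: Sat, 2015: Sun ✓, 2016: Tue, 2017: Wed, 2018: Thu, 2019: Fri, 2020: Sun ✓, 2021: Mon, 2022: Tue, 2023: Wed, 2024: Fri, 2025: Sat, 2026: Sun ✓, 2027: Mon, 2028: Wed, 2029: Thu
Sundays: 2009, 2015, 2020, 2026.

4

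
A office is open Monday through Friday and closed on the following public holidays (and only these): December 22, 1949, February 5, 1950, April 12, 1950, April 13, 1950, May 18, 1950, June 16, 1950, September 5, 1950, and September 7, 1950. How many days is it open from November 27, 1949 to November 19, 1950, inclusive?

November 27, 1949 is a Sunday.
The range spans 358 days (inclusive of both endpoints).
358 = 7 × 51 + 1, so there are 51 full weeks plus 1 extra day.
Each full week contributes 5 weekdays (Mon–Fri): 51 × 5 = 255.
The 1 extra day is Sun — none qualify.
Total: 255 + 0 = 255.
Holidays: December 22, 1949 (Thu); February 5, 1950 (Sun); April 12, 1950 (Wed); April 13, 1950 (Thu); May 18, 1950 (Thu); June 16, 1950 (Fri); September 5, 1950 (Tue); September 7, 1950 (Thu).
7 of the 8 holidays fall on weekdays; the rest are weekends and were already excluded.
Business days: 255 − 7 = 248.

248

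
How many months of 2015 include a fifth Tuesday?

4

A month has five Tuesdays exactly when Tuesday falls within its first (length − 28) days.
Jan: 31 days, starts Thu → 5 of Thu, Fri, Sat
Feb: 28 days, starts Sun → 5 of (none)
Mar: 31 days, starts Sun → 5 of Sun, Mon, Tue ✓
Apr: 30 days, starts Wed → 5 of Wed, Thu
May: 31 days, starts Fri → 5 of Fri, Sat, Sun
Jun: 30 days, starts Mon → 5 of Mon, Tue ✓
Jul: 31 days, starts Wed → 5 of Wed, Thu, Fri
Aug: 31 days, starts Sat → 5 of Sat, Sun, Mon
Sep: 30 days, starts Tue → 5 of Tue, Wed ✓
Oct: 31 days, starts Thu → 5 of Thu, Fri, Sat
Nov: 30 days, starts Sun → 5 of Sun, Mon
Dec: 31 days, starts Tue → 5 of Tue, Wed, Thu ✓
Months with five Tuesdays: Mar, Jun, Sep, Dec.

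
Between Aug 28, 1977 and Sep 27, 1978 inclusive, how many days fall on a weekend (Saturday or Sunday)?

Aug 28, 1977 is a Sunday.
From Aug 28, 1977 to Sep 27, 1978 is 396 days inclusive.
396 = 7 × 56 + 4, so there are 56 full weeks plus 4 extra days.
Each full week contributes 2 weekend days (Sat, Sun): 56 × 2 = 112.
The 4 extra days are Sun, Mon, Tue, Wed — 1 of them qualifies.
Total: 112 + 1 = 113.

113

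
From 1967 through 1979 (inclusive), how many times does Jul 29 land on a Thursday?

2

Day of week of July 29 in each year:
1967: Sat, 1968: Mon, 1969: Tue, 1970: Wed, 1971: Thu ✓, 1972: Sat, 1973: Sun, 1974: Mon, 1975: Tue, 1976: Thu ✓, 1977: Fri, 1978: Sat, 1979: Sun
Thursdays: 1971, 1976.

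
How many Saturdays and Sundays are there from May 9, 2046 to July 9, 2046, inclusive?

18

May 9, 2046 is a Wednesday.
That's 62 days from start to end, counting both.
62 = 7 × 8 + 6, so there are 8 full weeks plus 6 extra days.
Each full week contributes 2 weekend days (Sat, Sun): 8 × 2 = 16.
The 6 extra days are Wednesday, Thursday, Friday, Saturday, Sunday, Monday — 2 of them qualify.
Total: 16 + 2 = 18.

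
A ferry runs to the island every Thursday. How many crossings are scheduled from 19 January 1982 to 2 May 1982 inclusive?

19 January 1982 is a Tuesday.
The range spans 104 days (inclusive of both endpoints).
104 = 7 × 14 + 6, so there are 14 full weeks plus 6 extra days.
Each full week contributes one Thursday: 14 so far.
The 6 extra days are Tue, Wed, Thu, Fri, Sat, Sun — 1 of them qualifies.
Total: 14 + 1 = 15.

15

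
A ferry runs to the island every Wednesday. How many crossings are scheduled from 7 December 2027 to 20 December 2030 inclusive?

159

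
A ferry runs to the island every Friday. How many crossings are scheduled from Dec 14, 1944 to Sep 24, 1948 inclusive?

198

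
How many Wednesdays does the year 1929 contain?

1 January 1929 is a Tuesday.
From 1 January 1929 to 31 December 1929 is 365 days inclusive.
365 = 7 × 52 + 1, so there are 52 full weeks plus 1 extra day.
Each full week contributes one Wednesday: 52 so far.
The 1 extra day is Tue — none qualify.
Total: 52 + 0 = 52.

52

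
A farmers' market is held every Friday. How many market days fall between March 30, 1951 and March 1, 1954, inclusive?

153

March 30, 1951 is a Friday.
From March 30, 1951 to March 1, 1954 is 1068 days inclusive.
1068 = 7 × 152 + 4, so there are 152 full weeks plus 4 extra days.
Each full week contributes one Friday: 152 so far.
The 4 extra days are Friday, Saturday, Sunday, Monday — 1 of them qualifies.
Total: 152 + 1 = 153.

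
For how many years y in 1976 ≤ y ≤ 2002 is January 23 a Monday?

4

Day of week of January 23 in each year:
1976: Fri, 1977: Sun, 1978: Mon ✓, 1979: Tue, 1980: Wed, 1981: Fri, 1982: Sat, 1983: Sun, 1984: Mon ✓, 1985: Wed, 1986: Thu, 1987: Fri, 1988: Sat, 1989: Mon ✓, 1990: Tue, 1991: Wed, 1992: Thu, 1993: Sat, 1994: Sun, 1995: Mon ✓, 1996: Tue, 1997: Thu, 1998: Fri, 1999: Sat, 2000: Sun, 2001: Tue, 2002: Wed
Mondays: 1978, 1984, 1989, 1995.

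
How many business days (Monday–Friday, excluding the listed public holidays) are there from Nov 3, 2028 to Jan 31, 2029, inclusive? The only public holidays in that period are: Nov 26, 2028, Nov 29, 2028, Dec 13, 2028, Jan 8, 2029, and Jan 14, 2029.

61 business days

Nov 3, 2028 is a Friday.
From Nov 3, 2028 to Jan 31, 2029 is 90 days inclusive.
90 = 7 × 12 + 6, so there are 12 full weeks plus 6 extra days.
Each full week contributes 5 weekdays (Mon–Fri): 12 × 5 = 60.
The 6 extra days are Friday, Saturday, Sunday, Monday, Tuesday, Wednesday — 4 of them qualify.
Total: 60 + 4 = 64.
Holidays: Nov 26, 2028 (Sun); Nov 29, 2028 (Wed); Dec 13, 2028 (Wed); Jan 8, 2029 (Mon); Jan 14, 2029 (Sun).
3 of the 5 holidays fall on weekdays; the rest are weekends and were already excluded.
Business days: 64 − 3 = 61.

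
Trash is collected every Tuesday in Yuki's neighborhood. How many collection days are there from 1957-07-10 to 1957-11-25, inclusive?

19

1957-07-10 is a Wednesday.
The range spans 139 days (inclusive of both endpoints).
139 = 7 × 19 + 6, so there are 19 full weeks plus 6 extra days.
Each full week contributes one Tuesday: 19 so far.
The 6 extra days are Wed, Thu, Fri, Sat, Sun, Mon — none qualify.
Total: 19 + 0 = 19.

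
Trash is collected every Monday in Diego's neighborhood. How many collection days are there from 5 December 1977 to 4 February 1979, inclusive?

5 December 1977 is a Monday.
That's 427 days from start to end, counting both.
427 = 7 × 61, so the span is exactly 61 full weeks.
Each full week contributes one Monday: 61 so far.

61 Mondays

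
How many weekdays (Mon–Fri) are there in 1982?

261 weekdays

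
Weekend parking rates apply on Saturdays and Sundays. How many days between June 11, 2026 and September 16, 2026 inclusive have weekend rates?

June 11, 2026 is a Thursday.
That's 98 days from start to end, counting both.
98 = 7 × 14, so the span is exactly 14 full weeks.
Each full week contributes 2 weekend days (Sat, Sun): 14 × 2 = 28.

28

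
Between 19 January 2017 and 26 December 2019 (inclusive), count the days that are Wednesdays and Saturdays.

19 January 2017 is a Thursday.
From 19 January 2017 to 26 December 2019 is 1072 days inclusive.
1072 = 7 × 153 + 1, so there are 153 full weeks plus 1 extra day.
Each full week contributes 2 days from the set (Wed, Sat): 153 × 2 = 306.
The 1 extra day is Thursday — none qualify.
Total: 306 + 0 = 306.

306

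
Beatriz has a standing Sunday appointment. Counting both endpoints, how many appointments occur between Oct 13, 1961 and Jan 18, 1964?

Oct 13, 1961 is a Friday.
That's 828 days from start to end, counting both.
828 = 7 × 118 + 2, so there are 118 full weeks plus 2 extra days.
Each full week contributes one Sunday: 118 so far.
The 2 extra days are Friday, Saturday — none qualify.
Total: 118 + 0 = 118.

118 Sundays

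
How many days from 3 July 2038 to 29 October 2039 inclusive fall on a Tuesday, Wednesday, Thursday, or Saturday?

3 July 2038 is a Saturday.
From 3 July 2038 to 29 October 2039 is 484 days inclusive.
484 = 7 × 69 + 1, so there are 69 full weeks plus 1 extra day.
Each full week contributes 4 days from the set (Tue, Wed, Thu, Sat): 69 × 4 = 276.
The 1 extra day is Sat — 1 of them qualifies.
Total: 276 + 1 = 277.

277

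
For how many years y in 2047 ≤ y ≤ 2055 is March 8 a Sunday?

2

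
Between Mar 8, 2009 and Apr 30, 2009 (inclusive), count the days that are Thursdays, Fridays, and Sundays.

23

Mar 8, 2009 is a Sunday.
That's 54 days from start to end, counting both.
54 = 7 × 7 + 5, so there are 7 full weeks plus 5 extra days.
Each full week contributes 3 days from the set (Thu, Fri, Sun): 7 × 3 = 21.
The 5 extra days are Sun, Mon, Tue, Wed, Thu — 2 of them qualify.
Total: 21 + 2 = 23.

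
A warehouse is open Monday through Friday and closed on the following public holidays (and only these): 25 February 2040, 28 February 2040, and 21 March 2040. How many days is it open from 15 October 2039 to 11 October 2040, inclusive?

15 October 2039 is a Saturday.
That's 363 days from start to end, counting both.
363 = 7 × 51 + 6, so there are 51 full weeks plus 6 extra days.
Each full week contributes 5 weekdays (Mon–Fri): 51 × 5 = 255.
The 6 extra days are Sat, Sun, Mon, Tue, Wed, Thu — 4 of them qualify.
Total: 255 + 4 = 259.
Holidays: 25 February 2040 (Sat); 28 February 2040 (Tue); 21 March 2040 (Wed).
2 of the 3 holidays fall on weekdays; the rest are weekends and were already excluded.
Business days: 259 − 2 = 257.

257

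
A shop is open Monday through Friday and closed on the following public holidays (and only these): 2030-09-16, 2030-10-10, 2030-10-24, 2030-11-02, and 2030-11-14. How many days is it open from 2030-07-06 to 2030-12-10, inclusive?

108 working days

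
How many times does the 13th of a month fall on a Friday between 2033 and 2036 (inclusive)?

6

Friday-the-13ths by year:
2033: May
2034: Jan, Oct
2035: Apr, Jul
2036: Jun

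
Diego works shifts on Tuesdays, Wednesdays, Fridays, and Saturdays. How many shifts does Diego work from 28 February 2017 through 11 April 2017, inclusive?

25

28 February 2017 is a Tuesday.
From 28 February 2017 to 11 April 2017 is 43 days inclusive.
43 = 7 × 6 + 1, so there are 6 full weeks plus 1 extra day.
Each full week contributes 4 days from the set (Tue, Wed, Fri, Sat): 6 × 4 = 24.
The 1 extra day is Tue — 1 of them qualifies.
Total: 24 + 1 = 25.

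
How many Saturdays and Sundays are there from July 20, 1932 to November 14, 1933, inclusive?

July 20, 1932 is a Wednesday.
From July 20, 1932 to November 14, 1933 is 483 days inclusive.
483 = 7 × 69, so the span is exactly 69 full weeks.
Each full week contributes 2 weekend days (Sat, Sun): 69 × 2 = 138.

138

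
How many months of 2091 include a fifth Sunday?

4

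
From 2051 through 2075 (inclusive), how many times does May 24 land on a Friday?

4

Day of week of May 24 in each year:
2051: Wed, 2052: Fri ✓, 2053: Sat, 2054: Sun, 2055: Mon, 2056: Wed, 2057: Thu, 2058: Fri ✓, 2059: Sat, 2060: Mon, 2061: Tue, 2062: Wed, 2063: Thu, 2064: Sat, 2065: Sun, 2066: Mon, 2067: Tue, 2068: Thu, 2069: Fri ✓, 2070: Sat, 2071: Sun, 2072: Tue, 2073: Wed, 2074: Thu, 2075: Fri ✓
Fridays: 2052, 2058, 2069, 2075.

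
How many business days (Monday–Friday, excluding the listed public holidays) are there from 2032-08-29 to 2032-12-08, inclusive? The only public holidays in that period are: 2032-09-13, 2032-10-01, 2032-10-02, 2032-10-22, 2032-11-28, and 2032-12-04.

70 business days

2032-08-29 is a Sunday.
That's 102 days from start to end, counting both.
102 = 7 × 14 + 4, so there are 14 full weeks plus 4 extra days.
Each full week contributes 5 weekdays (Mon–Fri): 14 × 5 = 70.
The 4 extra days are Sunday, Monday, Tuesday, Wednesday — 3 of them qualify.
Total: 70 + 3 = 73.
Holidays: 2032-09-13 (Mon); 2032-10-01 (Fri); 2032-10-02 (Sat); 2032-10-22 (Fri); 2032-11-28 (Sun); 2032-12-04 (Sat).
3 of the 6 holidays fall on weekdays; the rest are weekends and were already excluded.
Business days: 73 − 3 = 70.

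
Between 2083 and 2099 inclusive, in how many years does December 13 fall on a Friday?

2

Day of week of December 13 in each year:
2083: Mon, 2084: Wed, 2085: Thu, 2086: Fri ✓, 2087: Sat, 2088: Mon, 2089: Tue, 2090: Wed, 2091: Thu, 2092: Sat, 2093: Sun, 2094: Mon, 2095: Tue, 2096: Thu, 2097: Fri ✓, 2098: Sat, 2099: Sun
Fridays: 2086, 2097.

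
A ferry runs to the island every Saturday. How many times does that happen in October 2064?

October 1, 2064 is a Wednesday.
That's 31 days from start to end, counting both.
31 = 7 × 4 + 3, so there are 4 full weeks plus 3 extra days.
Each full week contributes one Saturday: 4 so far.
The 3 extra days are Wednesday, Thursday, Friday — none qualify.
Total: 4 + 0 = 4.

4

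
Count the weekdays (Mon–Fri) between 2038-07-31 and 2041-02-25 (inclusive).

2038-07-31 is a Saturday.
The range spans 941 days (inclusive of both endpoints).
941 = 7 × 134 + 3, so there are 134 full weeks plus 3 extra days.
Each full week contributes 5 weekdays (Mon–Fri): 134 × 5 = 670.
The 3 extra days are Sat, Sun, Mon — 1 of them qualifies.
Total: 670 + 1 = 671.

671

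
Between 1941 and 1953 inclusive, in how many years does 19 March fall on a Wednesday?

3

Day of week of March 19 in each year:
1941: Wed ✓, 1942: Thu, 1943: Fri, 1944: Sun, 1945: Mon, 1946: Tue, 1947: Wed ✓, 1948: Fri, 1949: Sat, 1950: Sun, 1951: Mon, 1952: Wed ✓, 1953: Thu
Wednesdays: 1941, 1947, 1952.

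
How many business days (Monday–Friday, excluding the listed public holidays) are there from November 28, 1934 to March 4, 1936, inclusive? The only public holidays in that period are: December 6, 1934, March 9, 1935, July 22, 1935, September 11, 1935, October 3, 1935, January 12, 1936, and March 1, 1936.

327 business days

November 28, 1934 is a Wednesday.
From November 28, 1934 to March 4, 1936 is 463 days inclusive.
463 = 7 × 66 + 1, so there are 66 full weeks plus 1 extra day.
Each full week contributes 5 weekdays (Mon–Fri): 66 × 5 = 330.
The 1 extra day is Wednesday — 1 of them qualifies.
Total: 330 + 1 = 331.
Holidays: December 6, 1934 (Thu); March 9, 1935 (Sat); July 22, 1935 (Mon); September 11, 1935 (Wed); October 3, 1935 (Thu); January 12, 1936 (Sun); March 1, 1936 (Sun).
4 of the 7 holidays fall on weekdays; the rest are weekends and were already excluded.
Business days: 331 − 4 = 327.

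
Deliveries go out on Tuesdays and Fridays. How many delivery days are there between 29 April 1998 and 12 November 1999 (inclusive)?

29 April 1998 is a Wednesday.
That's 563 days from start to end, counting both.
563 = 7 × 80 + 3, so there are 80 full weeks plus 3 extra days.
Each full week contributes 2 days from the set (Tue, Fri): 80 × 2 = 160.
The 3 extra days are Wednesday, Thursday, Friday — 1 of them qualifies.
Total: 160 + 1 = 161.

161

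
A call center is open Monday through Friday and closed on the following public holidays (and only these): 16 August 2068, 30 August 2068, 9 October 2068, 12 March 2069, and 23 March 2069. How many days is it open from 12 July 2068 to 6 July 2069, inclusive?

253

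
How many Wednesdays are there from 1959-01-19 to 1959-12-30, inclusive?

1959-01-19 is a Monday.
That's 346 days from start to end, counting both.
346 = 7 × 49 + 3, so there are 49 full weeks plus 3 extra days.
Each full week contributes one Wednesday: 49 so far.
The 3 extra days are Monday, Tuesday, Wednesday — 1 of them qualifies.
Total: 49 + 1 = 50.

50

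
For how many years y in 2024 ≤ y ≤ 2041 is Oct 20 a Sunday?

3

Day of week of October 20 in each year:
2024: Sun ✓, 2025: Mon, 2026: Tue, 2027: Wed, 2028: Fri, 2029: Sat, 2030: Sun ✓, 2031: Mon, 2032: Wed, 2033: Thu, 2034: Fri, 2035: Sat, 2036: Mon, 2037: Tue, 2038: Wed, 2039: Thu, 2040: Sat, 2041: Sun ✓
Sundays: 2024, 2030, 2041.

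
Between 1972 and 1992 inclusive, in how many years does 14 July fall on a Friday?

Day of week of July 14 in each year:
1972: Fri ✓, 1973: Sat, 1974: Sun, 1975: Mon, 1976: Wed, 1977: Thu, 1978: Fri ✓, 1979: Sat, 1980: Mon, 1981: Tue, 1982: Wed, 1983: Thu, 1984: Sat, 1985: Sun, 1986: Mon, 1987: Tue, 1988: Thu, 1989: Fri ✓, 1990: Sat, 1991: Sun, 1992: Tue
Fridays: 1972, 1978, 1989.

3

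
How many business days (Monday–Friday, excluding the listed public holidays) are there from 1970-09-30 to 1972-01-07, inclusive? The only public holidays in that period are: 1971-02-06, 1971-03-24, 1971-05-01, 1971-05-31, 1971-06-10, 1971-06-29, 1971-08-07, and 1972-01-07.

1970-09-30 is a Wednesday.
That's 465 days from start to end, counting both.
465 = 7 × 66 + 3, so there are 66 full weeks plus 3 extra days.
Each full week contributes 5 weekdays (Mon–Fri): 66 × 5 = 330.
The 3 extra days are Wed, Thu, Fri — 3 of them qualify.
Total: 330 + 3 = 333.
Holidays: 1971-02-06 (Sat); 1971-03-24 (Wed); 1971-05-01 (Sat); 1971-05-31 (Mon); 1971-06-10 (Thu); 1971-06-29 (Tue); 1971-08-07 (Sat); 1972-01-07 (Fri).
5 of the 8 holidays fall on weekdays; the rest are weekends and were already excluded.
Business days: 333 − 5 = 328.

328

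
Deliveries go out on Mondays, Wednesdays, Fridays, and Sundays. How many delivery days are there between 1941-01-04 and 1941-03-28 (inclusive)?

1941-01-04 is a Saturday.
That's 84 days from start to end, counting both.
84 = 7 × 12, so the span is exactly 12 full weeks.
Each full week contributes 4 days from the set (Mon, Wed, Fri, Sun): 12 × 4 = 48.
Total: 48.

48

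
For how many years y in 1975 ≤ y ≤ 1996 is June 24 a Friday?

4

Day of week of June 24 in each year:
1975: Tue, 1976: Thu, 1977: Fri ✓, 1978: Sat, 1979: Sun, 1980: Tue, 1981: Wed, 1982: Thu, 1983: Fri ✓, 1984: Sun, 1985: Mon, 1986: Tue, 1987: Wed, 1988: Fri ✓, 1989: Sat, 1990: Sun, 1991: Mon, 1992: Wed, 1993: Thu, 1994: Fri ✓, 1995: Sat, 1996: Mon
Fridays: 1977, 1983, 1988, 1994.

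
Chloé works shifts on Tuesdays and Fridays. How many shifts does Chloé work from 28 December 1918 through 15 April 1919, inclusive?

31

28 December 1918 is a Saturday.
That's 109 days from start to end, counting both.
109 = 7 × 15 + 4, so there are 15 full weeks plus 4 extra days.
Each full week contributes 2 days from the set (Tue, Fri): 15 × 2 = 30.
The 4 extra days are Saturday, Sunday, Monday, Tuesday — 1 of them qualifies.
Total: 30 + 1 = 31.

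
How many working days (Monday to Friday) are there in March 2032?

1 March 2032 is a Monday.
The range spans 31 days (inclusive of both endpoints).
31 = 7 × 4 + 3, so there are 4 full weeks plus 3 extra days.
Each full week contributes 5 weekdays (Mon–Fri): 4 × 5 = 20.
The 3 extra days are Monday, Tuesday, Wednesday — 3 of them qualify.
Total: 20 + 3 = 23.

23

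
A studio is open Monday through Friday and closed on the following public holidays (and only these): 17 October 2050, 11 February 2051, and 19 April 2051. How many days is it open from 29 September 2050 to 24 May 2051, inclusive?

168 business days

29 September 2050 is a Thursday.
That's 238 days from start to end, counting both.
238 = 7 × 34, so the span is exactly 34 full weeks.
Each full week contributes 5 weekdays (Mon–Fri): 34 × 5 = 170.
Holidays: 17 October 2050 (Mon); 11 February 2051 (Sat); 19 April 2051 (Wed).
2 of the 3 holidays fall on weekdays; the rest are weekends and were already excluded.
Business days: 170 − 2 = 168.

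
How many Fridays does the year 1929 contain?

January 1, 1929 is a Tuesday.
From January 1, 1929 to December 31, 1929 is 365 days inclusive.
365 = 7 × 52 + 1, so there are 52 full weeks plus 1 extra day.
Each full week contributes one Friday: 52 so far.
The 1 extra day is Tue — none qualify.
Total: 52 + 0 = 52.

52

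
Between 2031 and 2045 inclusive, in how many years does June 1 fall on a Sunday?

Day of week of June 1 in each year:
2031: Sun ✓, 2032: Tue, 2033: Wed, 2034: Thu, 2035: Fri, 2036: Sun ✓, 2037: Mon, 2038: Tue, 2039: Wed, 2040: Fri, 2041: Sat, 2042: Sun ✓, 2043: Mon, 2044: Wed, 2045: Thu
Sundays: 2031, 2036, 2042.

3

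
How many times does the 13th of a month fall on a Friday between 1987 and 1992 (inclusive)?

12

Friday-the-13ths by year:
1987: Feb, Mar, Nov
1988: May
1989: Jan, Oct
1990: Apr, Jul
1991: Sep, Dec
1992: Mar, Nov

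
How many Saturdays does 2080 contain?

1 January 2080 is a Monday.
From 1 January 2080 to 31 December 2080 is 366 days inclusive.
366 = 7 × 52 + 2, so there are 52 full weeks plus 2 extra days.
Each full week contributes one Saturday: 52 so far.
The 2 extra days are Mon, Tue — none qualify.
Total: 52 + 0 = 52.

52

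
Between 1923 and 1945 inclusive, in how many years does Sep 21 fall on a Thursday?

3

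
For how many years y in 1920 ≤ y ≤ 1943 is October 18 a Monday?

4

Day of week of October 18 in each year:
1920: Mon ✓, 1921: Tue, 1922: Wed, 1923: Thu, 1924: Sat, 1925: Sun, 1926: Mon ✓, 1927: Tue, 1928: Thu, 1929: Fri, 1930: Sat, 1931: Sun, 1932: Tue, 1933: Wed, 1934: Thu, 1935: Fri, 1936: Sun, 1937: Mon ✓, 1938: Tue, 1939: Wed, 1940: Fri, 1941: Sat, 1942: Sun, 1943: Mon ✓
Mondays: 1920, 1926, 1937, 1943.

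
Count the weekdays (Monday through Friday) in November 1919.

20 weekdays

1 November 1919 is a Saturday.
That's 30 days from start to end, counting both.
30 = 7 × 4 + 2, so there are 4 full weeks plus 2 extra days.
Each full week contributes 5 weekdays (Mon–Fri): 4 × 5 = 20.
The 2 extra days are Saturday, Sunday — none qualify.
Total: 20 + 0 = 20.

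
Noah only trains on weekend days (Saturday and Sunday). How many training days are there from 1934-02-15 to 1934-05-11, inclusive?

24

1934-02-15 is a Thursday.
From 1934-02-15 to 1934-05-11 is 86 days inclusive.
86 = 7 × 12 + 2, so there are 12 full weeks plus 2 extra days.
Each full week contributes 2 weekend days (Sat, Sun): 12 × 2 = 24.
The 2 extra days are Thursday, Friday — none qualify.
Total: 24 + 0 = 24.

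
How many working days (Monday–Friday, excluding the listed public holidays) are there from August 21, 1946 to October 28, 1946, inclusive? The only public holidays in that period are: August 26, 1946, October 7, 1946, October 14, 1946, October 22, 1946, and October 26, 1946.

45

August 21, 1946 is a Wednesday.
The range spans 69 days (inclusive of both endpoints).
69 = 7 × 9 + 6, so there are 9 full weeks plus 6 extra days.
Each full week contributes 5 weekdays (Mon–Fri): 9 × 5 = 45.
The 6 extra days are Wednesday, Thursday, Friday, Saturday, Sunday, Monday — 4 of them qualify.
Total: 45 + 4 = 49.
Holidays: August 26, 1946 (Mon); October 7, 1946 (Mon); October 14, 1946 (Mon); October 22, 1946 (Tue); October 26, 1946 (Sat).
4 of the 5 holidays fall on weekdays; the rest are weekends and were already excluded.
Business days: 49 − 4 = 45.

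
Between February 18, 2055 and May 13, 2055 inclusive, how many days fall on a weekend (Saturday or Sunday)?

24

February 18, 2055 is a Thursday.
That's 85 days from start to end, counting both.
85 = 7 × 12 + 1, so there are 12 full weeks plus 1 extra day.
Each full week contributes 2 weekend days (Sat, Sun): 12 × 2 = 24.
The 1 extra day is Thursday — none qualify.
Total: 24 + 0 = 24.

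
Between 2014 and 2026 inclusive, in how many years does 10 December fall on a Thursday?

3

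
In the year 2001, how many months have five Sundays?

4

A month has five Sundays exactly when Sunday falls within its first (length − 28) days.
Jan: 31 days, starts Mon → 5 of Mon, Tue, Wed
Feb: 28 days, starts Thu → 5 of (none)
Mar: 31 days, starts Thu → 5 of Thu, Fri, Sat
Apr: 30 days, starts Sun → 5 of Sun, Mon ✓
May: 31 days, starts Tue → 5 of Tue, Wed, Thu
Jun: 30 days, starts Fri → 5 of Fri, Sat
Jul: 31 days, starts Sun → 5 of Sun, Mon, Tue ✓
Aug: 31 days, starts Wed → 5 of Wed, Thu, Fri
Sep: 30 days, starts Sat → 5 of Sat, Sun ✓
Oct: 31 days, starts Mon → 5 of Mon, Tue, Wed
Nov: 30 days, starts Thu → 5 of Thu, Fri
Dec: 31 days, starts Sat → 5 of Sat, Sun, Mon ✓
Months with five Sundays: Apr, Jul, Sep, Dec.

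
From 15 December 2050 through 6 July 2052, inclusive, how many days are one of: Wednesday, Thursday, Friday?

245

15 December 2050 is a Thursday.
That's 570 days from start to end, counting both.
570 = 7 × 81 + 3, so there are 81 full weeks plus 3 extra days.
Each full week contributes 3 days from the set (Wed, Thu, Fri): 81 × 3 = 243.
The 3 extra days are Thursday, Friday, Saturday — 2 of them qualify.
Total: 243 + 2 = 245.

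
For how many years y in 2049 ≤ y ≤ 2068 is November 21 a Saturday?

2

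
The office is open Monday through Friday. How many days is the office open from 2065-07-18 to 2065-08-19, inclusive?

2065-07-18 is a Saturday.
From 2065-07-18 to 2065-08-19 is 33 days inclusive.
33 = 7 × 4 + 5, so there are 4 full weeks plus 5 extra days.
Each full week contributes 5 weekdays (Mon–Fri): 4 × 5 = 20.
The 5 extra days are Sat, Sun, Mon, Tue, Wed — 3 of them qualify.
Total: 20 + 3 = 23.

23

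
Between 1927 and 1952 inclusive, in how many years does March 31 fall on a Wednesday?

Day of week of March 31 in each year:
1927: Thu, 1928: Sat, 1929: Sun, 1930: Mon, 1931: Tue, 1932: Thu, 1933: Fri, 1934: Sat, 1935: Sun, 1936: Tue, 1937: Wed ✓, 1938: Thu, 1939: Fri, 1940: Sun, 1941: Mon, 1942: Tue, 1943: Wed ✓, 1944: Fri, 1945: Sat, 1946: Sun, 1947: Mon, 1948: Wed ✓, 1949: Thu, 1950: Fri, 1951: Sat, 1952: Mon
Wednesdays: 1937, 1943, 1948.

3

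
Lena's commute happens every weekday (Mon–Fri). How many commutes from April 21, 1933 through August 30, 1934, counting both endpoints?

355 weekdays

April 21, 1933 is a Friday.
From April 21, 1933 to August 30, 1934 is 497 days inclusive.
497 = 7 × 71, so the span is exactly 71 full weeks.
Each full week contributes 5 weekdays (Mon–Fri): 71 × 5 = 355.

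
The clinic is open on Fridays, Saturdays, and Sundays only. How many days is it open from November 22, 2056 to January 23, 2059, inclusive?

November 22, 2056 is a Wednesday.
That's 793 days from start to end, counting both.
793 = 7 × 113 + 2, so there are 113 full weeks plus 2 extra days.
Each full week contributes 3 days from the set (Fri, Sat, Sun): 113 × 3 = 339.
The 2 extra days are Wed, Thu — none qualify.
Total: 339 + 0 = 339.

339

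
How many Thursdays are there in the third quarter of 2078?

July 1, 2078 is a Friday.
The range spans 92 days (inclusive of both endpoints).
92 = 7 × 13 + 1, so there are 13 full weeks plus 1 extra day.
Each full week contributes one Thursday: 13 so far.
The 1 extra day is Fri — none qualify.
Total: 13 + 0 = 13.

13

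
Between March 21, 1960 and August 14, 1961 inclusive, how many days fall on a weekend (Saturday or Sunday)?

146

March 21, 1960 is a Monday.
That's 512 days from start to end, counting both.
512 = 7 × 73 + 1, so there are 73 full weeks plus 1 extra day.
Each full week contributes 2 weekend days (Sat, Sun): 73 × 2 = 146.
The 1 extra day is Mon — none qualify.
Total: 146 + 0 = 146.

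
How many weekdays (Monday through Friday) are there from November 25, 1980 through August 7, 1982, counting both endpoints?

November 25, 1980 is a Tuesday.
From November 25, 1980 to August 7, 1982 is 621 days inclusive.
621 = 7 × 88 + 5, so there are 88 full weeks plus 5 extra days.
Each full week contributes 5 weekdays (Mon–Fri): 88 × 5 = 440.
The 5 extra days are Tue, Wed, Thu, Fri, Sat — 4 of them qualify.
Total: 440 + 4 = 444.

444 weekdays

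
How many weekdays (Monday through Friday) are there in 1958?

1 January 1958 is a Wednesday.
From 1 January 1958 to 31 December 1958 is 365 days inclusive.
365 = 7 × 52 + 1, so there are 52 full weeks plus 1 extra day.
Each full week contributes 5 weekdays (Mon–Fri): 52 × 5 = 260.
The 1 extra day is Wed — 1 of them qualifies.
Total: 260 + 1 = 261.

261 weekdays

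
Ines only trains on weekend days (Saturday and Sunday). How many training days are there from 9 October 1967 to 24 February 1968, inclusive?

9 October 1967 is a Monday.
That's 139 days from start to end, counting both.
139 = 7 × 19 + 6, so there are 19 full weeks plus 6 extra days.
Each full week contributes 2 weekend days (Sat, Sun): 19 × 2 = 38.
The 6 extra days are Monday, Tuesday, Wednesday, Thursday, Friday, Saturday — 1 of them qualifies.
Total: 38 + 1 = 39.

39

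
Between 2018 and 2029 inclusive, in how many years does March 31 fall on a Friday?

2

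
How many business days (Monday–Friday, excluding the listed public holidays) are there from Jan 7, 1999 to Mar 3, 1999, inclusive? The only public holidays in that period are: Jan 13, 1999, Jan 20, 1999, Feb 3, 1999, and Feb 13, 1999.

Jan 7, 1999 is a Thursday.
From Jan 7, 1999 to Mar 3, 1999 is 56 days inclusive.
56 = 7 × 8, so the span is exactly 8 full weeks.
Each full week contributes 5 weekdays (Mon–Fri): 8 × 5 = 40.
Holidays: Jan 13, 1999 (Wed); Jan 20, 1999 (Wed); Feb 3, 1999 (Wed); Feb 13, 1999 (Sat).
3 of the 4 holidays fall on weekdays; the rest are weekends and were already excluded.
Business days: 40 − 3 = 37.

37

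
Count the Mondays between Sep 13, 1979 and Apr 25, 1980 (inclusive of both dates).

Sep 13, 1979 is a Thursday.
That's 226 days from start to end, counting both.
226 = 7 × 32 + 2, so there are 32 full weeks plus 2 extra days.
Each full week contributes one Monday: 32 so far.
The 2 extra days are Thursday, Friday — none qualify.
Total: 32 + 0 = 32.

32 Mondays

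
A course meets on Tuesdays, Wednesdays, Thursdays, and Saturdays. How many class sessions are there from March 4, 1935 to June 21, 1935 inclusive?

63

March 4, 1935 is a Monday.
From March 4, 1935 to June 21, 1935 is 110 days inclusive.
110 = 7 × 15 + 5, so there are 15 full weeks plus 5 extra days.
Each full week contributes 4 days from the set (Tue, Wed, Thu, Sat): 15 × 4 = 60.
The 5 extra days are Mon, Tue, Wed, Thu, Fri — 3 of them qualify.
Total: 60 + 3 = 63.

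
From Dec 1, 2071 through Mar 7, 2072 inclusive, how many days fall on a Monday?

14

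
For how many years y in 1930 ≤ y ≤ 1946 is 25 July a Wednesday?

2

Day of week of July 25 in each year:
1930: Fri, 1931: Sat, 1932: Mon, 1933: Tue, 1934: Wed ✓, 1935: Thu, 1936: Sat, 1937: Sun, 1938: Mon, 1939: Tue, 1940: Thu, 1941: Fri, 1942: Sat, 1943: Sun, 1944: Tue, 1945: Wed ✓, 1946: Thu
Wednesdays: 1934, 1945.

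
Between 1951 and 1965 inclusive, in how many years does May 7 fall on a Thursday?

Day of week of May 7 in each year:
1951: Mon, 1952: Wed, 1953: Thu ✓, 1954: Fri, 1955: Sat, 1956: Mon, 1957: Tue, 1958: Wed, 1959: Thu ✓, 1960: Sat, 1961: Sun, 1962: Mon, 1963: Tue, 1964: Thu ✓, 1965: Fri
Thursdays: 1953, 1959, 1964.

3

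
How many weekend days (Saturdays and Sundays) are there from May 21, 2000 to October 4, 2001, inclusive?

May 21, 2000 is a Sunday.
From May 21, 2000 to October 4, 2001 is 502 days inclusive.
502 = 7 × 71 + 5, so there are 71 full weeks plus 5 extra days.
Each full week contributes 2 weekend days (Sat, Sun): 71 × 2 = 142.
The 5 extra days are Sunday, Monday, Tuesday, Wednesday, Thursday — 1 of them qualifies.
Total: 142 + 1 = 143.

143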